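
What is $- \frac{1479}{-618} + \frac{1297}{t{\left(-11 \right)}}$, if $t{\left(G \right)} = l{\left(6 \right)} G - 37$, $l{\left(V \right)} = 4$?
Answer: $- \frac{227249}{16686} \approx -13.619$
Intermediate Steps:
$t{\left(G \right)} = -37 + 4 G$ ($t{\left(G \right)} = 4 G - 37 = -37 + 4 G$)
$- \frac{1479}{-618} + \frac{1297}{t{\left(-11 \right)}} = - \frac{1479}{-618} + \frac{1297}{-37 + 4 \left(-11\right)} = \left(-1479\right) \left(- \frac{1}{618}\right) + \frac{1297}{-37 - 44} = \frac{493}{206} + \frac{1297}{-81} = \frac{493}{206} + 1297 \left(- \frac{1}{81}\right) = \frac{493}{206} - \frac{1297}{81} = - \frac{227249}{16686}$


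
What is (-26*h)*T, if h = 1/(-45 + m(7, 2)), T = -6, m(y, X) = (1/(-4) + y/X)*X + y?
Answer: -104/21 ≈ -4.9524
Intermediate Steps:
m(y, X) = y + X*(-1/4 + y/X) (m(y, X) = (1*(-1/4) + y/X)*X + y = (-1/4 + y/X)*X + y = X*(-1/4 + y/X) + y = y + X*(-1/4 + y/X))
h = -2/63 (h = 1/(-45 + (2*7 - 1/4*2)) = 1/(-45 + (14 - 1/2)) = 1/(-45 + 27/2) = 1/(-63/2) = -2/63 ≈ -0.031746)
(-26*h)*T = -26*(-2/63)*(-6) = (52/63)*(-6) = -104/21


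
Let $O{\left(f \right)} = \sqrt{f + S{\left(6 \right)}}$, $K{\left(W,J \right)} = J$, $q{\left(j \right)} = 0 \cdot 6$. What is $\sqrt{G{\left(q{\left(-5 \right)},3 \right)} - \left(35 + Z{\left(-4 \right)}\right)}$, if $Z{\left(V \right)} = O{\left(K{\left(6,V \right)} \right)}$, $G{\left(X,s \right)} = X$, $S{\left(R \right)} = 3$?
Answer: $\sqrt{-35 - i} \approx 0.08451 - 5.9167 i$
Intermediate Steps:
$q{\left(j \right)} = 0$
$O{\left(f \right)} = \sqrt{3 + f}$ ($O{\left(f \right)} = \sqrt{f + 3} = \sqrt{3 + f}$)
$Z{\left(V \right)} = \sqrt{3 + V}$
$\sqrt{G{\left(q{\left(-5 \right)},3 \right)} - \left(35 + Z{\left(-4 \right)}\right)} = \sqrt{0 - \left(35 + \sqrt{3 - 4}\right)} = \sqrt{0 - \left(35 + \sqrt{-1}\right)} = \sqrt{0 - \left(35 + i\right)} = \sqrt{-35 - i}$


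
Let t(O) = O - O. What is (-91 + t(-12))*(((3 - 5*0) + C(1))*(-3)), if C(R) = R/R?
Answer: 1092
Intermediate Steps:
C(R) = 1
t(O) = 0
(-91 + t(-12))*(((3 - 5*0) + C(1))*(-3)) = (-91 + 0)*(((3 - 5*0) + 1)*(-3)) = -91*((3 + 0) + 1)*(-3) = -91*(3 + 1)*(-3) = -364*(-3) = -91*(-12) = 1092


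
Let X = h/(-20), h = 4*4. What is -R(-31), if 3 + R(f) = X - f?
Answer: -136/5 ≈ -27.200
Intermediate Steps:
h = 16
X = -4/5 (X = 16/(-20) = 16*(-1/20) = -4/5 ≈ -0.80000)
R(f) = -19/5 - f (R(f) = -3 + (-4/5 - f) = -19/5 - f)
-R(-31) = -(-19/5 - 1*(-31)) = -(-19/5 + 31) = -1*136/5 = -136/5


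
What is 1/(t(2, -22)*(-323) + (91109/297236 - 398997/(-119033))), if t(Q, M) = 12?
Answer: -35380892788/137006899196399 ≈ -0.00025824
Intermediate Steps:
1/(t(2, -22)*(-323) + (91109/297236 - 398997/(-119033))) = 1/(12*(-323) + (91109/297236 - 398997/(-119033))) = 1/(-3876 + (91109*(1/297236) - 398997*(-1/119033))) = 1/(-3876 + (91109/297236 + 398997/119033)) = 1/(-3876 + 129441249889/35380892788) = 1/(-137006899196399/35380892788) = -35380892788/137006899196399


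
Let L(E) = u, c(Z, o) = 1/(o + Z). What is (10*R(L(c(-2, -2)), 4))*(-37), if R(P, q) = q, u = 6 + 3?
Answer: -1480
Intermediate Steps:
c(Z, o) = 1/(Z + o)
u = 9
L(E) = 9
(10*R(L(c(-2, -2)), 4))*(-37) = (10*4)*(-37) = 40*(-37) = -1480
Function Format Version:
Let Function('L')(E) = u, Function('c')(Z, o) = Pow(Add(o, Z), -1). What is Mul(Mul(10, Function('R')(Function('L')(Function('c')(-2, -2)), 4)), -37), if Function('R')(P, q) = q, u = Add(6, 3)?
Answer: -1480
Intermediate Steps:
Function('c')(Z, o) = Pow(Add(Z, o), -1)
u = 9
Function('L')(E) = 9
Mul(Mul(10, Function('R')(Function('L')(Function('c')(-2, -2)), 4)), -37) = Mul(Mul(10, 4), -37) = Mul(40, -37) = -1480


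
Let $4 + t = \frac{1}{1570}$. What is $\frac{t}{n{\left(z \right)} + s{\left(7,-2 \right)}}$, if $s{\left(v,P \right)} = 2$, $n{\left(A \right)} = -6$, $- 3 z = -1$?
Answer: $\frac{6279}{6280} \approx 0.99984$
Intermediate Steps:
$z = \frac{1}{3}$ ($z = \left(- \frac{1}{3}\right) \left(-1\right) = \frac{1}{3} \approx 0.33333$)
$t = - \frac{6279}{1570}$ ($t = -4 + \frac{1}{1570} = - \frac{6279}{1570} \approx -3.9994$)
$\frac{t}{n{\left(z \right)} + s{\left(7,-2 \right)}} = - \frac{6279}{1570 \left(-6 + 2\right)} = - \frac{6279}{1570 \left(-4\right)} = \left(- \frac{6279}{1570}\right) \left(- \frac{1}{4}\right) = \frac{6279}{6280}$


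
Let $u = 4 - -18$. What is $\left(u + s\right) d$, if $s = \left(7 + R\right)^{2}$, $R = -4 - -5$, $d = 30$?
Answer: $2580$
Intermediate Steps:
$R = 1$ ($R = -4 + 5 = 1$)
$u = 22$ ($u = 4 + 18 = 22$)
$s = 64$ ($s = \left(7 + 1\right)^{2} = 8^{2} = 64$)
$\left(u + s\right) d = \left(22 + 64\right) 30 = 86 \cdot 30 = 2580$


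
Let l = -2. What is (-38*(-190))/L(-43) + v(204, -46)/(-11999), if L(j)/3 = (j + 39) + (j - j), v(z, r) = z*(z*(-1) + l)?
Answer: -21532123/35997 ≈ -598.16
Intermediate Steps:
v(z, r) = z*(-2 - z) (v(z, r) = z*(z*(-1) - 2) = z*(-z - 2) = z*(-2 - z))
L(j) = 117 + 3*j (L(j) = 3*((j + 39) + (j - j)) = 3*((39 + j) + 0) = 3*(39 + j) = 117 + 3*j)
(-38*(-190))/L(-43) + v(204, -46)/(-11999) = (-38*(-190))/(117 + 3*(-43)) - 1*204*(2 + 204)/(-11999) = 7220/(117 - 129) - 1*204*206*(-1/11999) = 7220/(-12) - 42024*(-1/11999) = 7220*(-1/12) + 42024/11999 = -1805/3 + 42024/11999 = -21532123/35997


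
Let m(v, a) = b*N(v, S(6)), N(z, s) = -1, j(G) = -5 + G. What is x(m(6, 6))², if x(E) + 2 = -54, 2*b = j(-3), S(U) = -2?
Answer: 3136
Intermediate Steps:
b = -4 (b = (-5 - 3)/2 = (½)*(-8) = -4)
m(v, a) = 4 (m(v, a) = -4*(-1) = 4)
x(E) = -56 (x(E) = -2 - 54 = -56)
x(m(6, 6))² = (-56)² = 3136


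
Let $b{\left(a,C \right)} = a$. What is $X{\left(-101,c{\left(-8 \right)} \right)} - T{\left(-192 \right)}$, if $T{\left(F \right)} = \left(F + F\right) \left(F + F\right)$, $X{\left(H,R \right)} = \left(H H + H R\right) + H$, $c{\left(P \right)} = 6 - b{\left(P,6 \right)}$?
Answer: $-138770$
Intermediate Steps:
$c{\left(P \right)} = 6 - P$
$X{\left(H,R \right)} = H + H^{2} + H R$ ($X{\left(H,R \right)} = \left(H^{2} + H R\right) + H = H + H^{2} + H R$)
$T{\left(F \right)} = 4 F^{2}$ ($T{\left(F \right)} = 2 F 2 F = 4 F^{2}$)
$X{\left(-101,c{\left(-8 \right)} \right)} - T{\left(-192 \right)} = - 101 \left(1 - 101 + \left(6 - -8\right)\right) - 4 \left(-192\right)^{2} = - 101 \left(1 - 101 + \left(6 + 8\right)\right) - 4 \cdot 36864 = - 101 \left(1 - 101 + 14\right) - 147456 = \left(-101\right) \left(-86\right) - 147456 = 8686 - 147456 = -138770$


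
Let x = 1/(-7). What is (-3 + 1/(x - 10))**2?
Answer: 48400/5041 ≈ 9.6013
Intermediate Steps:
x = -1/7 ≈ -0.14286
(-3 + 1/(x - 10))**2 = (-3 + 1/(-1/7 - 10))**2 = (-3 + 1/(-71/7))**2 = (-3 - 7/71)**2 = (-220/71)**2 = 48400/5041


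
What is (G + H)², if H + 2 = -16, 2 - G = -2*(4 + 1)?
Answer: 36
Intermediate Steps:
G = 12 (G = 2 - (-2)*(4 + 1) = 2 - (-2)*5 = 2 - 1*(-10) = 2 + 10 = 12)
H = -18 (H = -2 - 16 = -18)
(G + H)² = (12 - 18)² = (-6)² = 36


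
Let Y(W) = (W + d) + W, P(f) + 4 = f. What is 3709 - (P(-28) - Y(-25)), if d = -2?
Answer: 3689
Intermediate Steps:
P(f) = -4 + f
Y(W) = -2 + 2*W (Y(W) = (W - 2) + W = (-2 + W) + W = -2 + 2*W)
3709 - (P(-28) - Y(-25)) = 3709 - ((-4 - 28) - (-2 + 2*(-25))) = 3709 - (-32 - (-2 - 50)) = 3709 - (-32 - 1*(-52)) = 3709 - (-32 + 52) = 3709 - 1*20 = 3709 - 20 = 3689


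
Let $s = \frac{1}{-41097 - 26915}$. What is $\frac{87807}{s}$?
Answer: $-5971929684$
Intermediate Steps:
$s = - \frac{1}{68012}$ ($s = \frac{1}{-68012} = - \frac{1}{68012} \approx -1.4703 \cdot 10^{-5}$)
$\frac{87807}{s} = \frac{87807}{- \frac{1}{68012}} = 87807 \left(-68012\right) = -5971929684$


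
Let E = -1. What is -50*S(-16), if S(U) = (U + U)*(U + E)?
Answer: -27200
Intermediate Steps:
S(U) = 2*U*(-1 + U) (S(U) = (U + U)*(U - 1) = (2*U)*(-1 + U) = 2*U*(-1 + U))
-50*S(-16) = -100*(-16)*(-1 - 16) = -100*(-16)*(-17) = -50*544 = -27200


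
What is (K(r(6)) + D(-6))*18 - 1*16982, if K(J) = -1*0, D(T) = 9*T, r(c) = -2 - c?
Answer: -17954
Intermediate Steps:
K(J) = 0
(K(r(6)) + D(-6))*18 - 1*16982 = (0 + 9*(-6))*18 - 1*16982 = (0 - 54)*18 - 16982 = -54*18 - 16982 = -972 - 16982 = -17954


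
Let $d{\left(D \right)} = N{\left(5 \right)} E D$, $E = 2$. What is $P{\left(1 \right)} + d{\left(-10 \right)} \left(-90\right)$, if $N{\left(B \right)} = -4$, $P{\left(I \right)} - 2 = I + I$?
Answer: $-7196$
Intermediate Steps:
$P{\left(I \right)} = 2 + 2 I$ ($P{\left(I \right)} = 2 + \left(I + I\right) = 2 + 2 I$)
$d{\left(D \right)} = - 8 D$ ($d{\left(D \right)} = \left(-4\right) 2 D = - 8 D$)
$P{\left(1 \right)} + d{\left(-10 \right)} \left(-90\right) = \left(2 + 2 \cdot 1\right) + \left(-8\right) \left(-10\right) \left(-90\right) = \left(2 + 2\right) + 80 \left(-90\right) = 4 - 7200 = -7196$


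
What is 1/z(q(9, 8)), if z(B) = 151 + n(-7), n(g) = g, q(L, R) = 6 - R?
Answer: 1/144 ≈ 0.0069444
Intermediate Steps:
z(B) = 144 (z(B) = 151 - 7 = 144)
1/z(q(9, 8)) = 1/144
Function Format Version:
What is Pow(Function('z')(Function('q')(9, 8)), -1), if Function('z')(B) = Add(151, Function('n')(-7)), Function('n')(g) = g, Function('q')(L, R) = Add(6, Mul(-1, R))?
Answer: Rational(1, 144) ≈ 0.0069444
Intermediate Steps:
Function('z')(B) = 144 (Function('z')(B) = Add(151, -7) = 144)
Pow(Function('z')(Function('q')(9, 8)), -1) = Pow(144, -1) = Rational(1, 144)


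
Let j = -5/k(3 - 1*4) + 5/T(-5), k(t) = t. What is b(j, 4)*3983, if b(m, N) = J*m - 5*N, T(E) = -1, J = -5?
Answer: -79660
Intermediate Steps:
j = 0 (j = -5/(3 - 1*4) + 5/(-1) = -5/(3 - 4) + 5*(-1) = -5/(-1) - 5 = -5*(-1) - 5 = 5 - 5 = 0)
b(m, N) = -5*N - 5*m (b(m, N) = -5*m - 5*N = -5*N - 5*m)
b(j, 4)*3983 = (-5*4 - 5*0)*3983 = (-20 + 0)*3983 = -20*3983 = -79660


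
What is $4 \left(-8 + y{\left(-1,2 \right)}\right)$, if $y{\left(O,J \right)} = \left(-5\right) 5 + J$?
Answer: $-124$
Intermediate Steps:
$y{\left(O,J \right)} = -25 + J$
$4 \left(-8 + y{\left(-1,2 \right)}\right) = 4 \left(-8 + \left(-25 + 2\right)\right) = 4 \left(-8 - 23\right) = 4 \left(-31\right) = -124$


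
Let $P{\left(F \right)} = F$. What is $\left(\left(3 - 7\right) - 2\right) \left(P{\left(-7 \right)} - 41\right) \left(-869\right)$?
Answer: $-250272$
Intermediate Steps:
$\left(\left(3 - 7\right) - 2\right) \left(P{\left(-7 \right)} - 41\right) \left(-869\right) = \left(\left(3 - 7\right) - 2\right) \left(-7 - 41\right) \left(-869\right) = \left(-4 - 2\right) \left(-48\right) \left(-869\right) = \left(-6\right) \left(-48\right) \left(-869\right) = 288 \left(-869\right) = -250272$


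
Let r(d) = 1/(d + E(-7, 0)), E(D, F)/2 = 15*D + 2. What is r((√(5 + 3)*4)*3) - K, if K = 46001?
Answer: -949552745/20642 - 6*√2/10321 ≈ -46001.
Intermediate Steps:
E(D, F) = 4 + 30*D (E(D, F) = 2*(15*D + 2) = 2*(2 + 15*D) = 4 + 30*D)
r(d) = 1/(-206 + d) (r(d) = 1/(d + (4 + 30*(-7))) = 1/(d + (4 - 210)) = 1/(d - 206) = 1/(-206 + d))
r((√(5 + 3)*4)*3) - K = 1/(-206 + (√(5 + 3)*4)*3) - 1*46001 = 1/(-206 + (√8*4)*3) - 46001 = 1/(-206 + ((2*√2)*4)*3) - 46001 = 1/(-206 + (8*√2)*3) - 46001 = 1/(-206 + 24*√2) - 46001 = -46001 + 1/(-206 + 24*√2)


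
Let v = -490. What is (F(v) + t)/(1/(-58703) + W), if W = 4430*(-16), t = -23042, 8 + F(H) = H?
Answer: 1381868620/4160868641 ≈ 0.33211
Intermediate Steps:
F(H) = -8 + H
W = -70880
(F(v) + t)/(1/(-58703) + W) = ((-8 - 490) - 23042)/(1/(-58703) - 70880) = (-498 - 23042)/(-1/58703 - 70880) = -23540/(-4160868641/58703) = -23540*(-58703/4160868641) = 1381868620/4160868641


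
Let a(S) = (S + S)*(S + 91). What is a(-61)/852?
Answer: -305/71 ≈ -4.2958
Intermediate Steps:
a(S) = 2*S*(91 + S) (a(S) = (2*S)*(91 + S) = 2*S*(91 + S))
a(-61)/852 = (2*(-61)*(91 - 61))/852 = (2*(-61)*30)*(1/852) = -3660*1/852 = -305/71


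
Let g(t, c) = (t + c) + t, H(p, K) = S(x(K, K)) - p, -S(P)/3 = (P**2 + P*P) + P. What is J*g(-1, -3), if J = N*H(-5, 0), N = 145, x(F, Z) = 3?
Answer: 42050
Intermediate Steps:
S(P) = -6*P**2 - 3*P (S(P) = -3*((P**2 + P*P) + P) = -3*((P**2 + P**2) + P) = -3*(2*P**2 + P) = -3*(P + 2*P**2) = -6*P**2 - 3*P)
H(p, K) = -63 - p (H(p, K) = -3*3*(1 + 2*3) - p = -3*3*(1 + 6) - p = -3*3*7 - p = -63 - p)
g(t, c) = c + 2*t (g(t, c) = (c + t) + t = c + 2*t)
J = -8410 (J = 145*(-63 - 1*(-5)) = 145*(-63 + 5) = 145*(-58) = -8410)
J*g(-1, -3) = -8410*(-3 + 2*(-1)) = -8410*(-3 - 2) = -8410*(-5) = 42050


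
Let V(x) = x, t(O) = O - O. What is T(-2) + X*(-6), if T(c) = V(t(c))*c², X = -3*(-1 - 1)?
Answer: -36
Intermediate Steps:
t(O) = 0
X = 6 (X = -3*(-2) = 6)
T(c) = 0 (T(c) = 0*c² = 0)
T(-2) + X*(-6) = 0 + 6*(-6) = 0 - 36 = -36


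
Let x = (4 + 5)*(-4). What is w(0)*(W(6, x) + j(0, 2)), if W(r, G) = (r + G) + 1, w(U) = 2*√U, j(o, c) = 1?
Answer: 0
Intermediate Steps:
x = -36 (x = 9*(-4) = -36)
W(r, G) = 1 + G + r (W(r, G) = (G + r) + 1 = 1 + G + r)
w(0)*(W(6, x) + j(0, 2)) = (2*√0)*((1 - 36 + 6) + 1) = (2*0)*(-29 + 1) = 0*(-28) = 0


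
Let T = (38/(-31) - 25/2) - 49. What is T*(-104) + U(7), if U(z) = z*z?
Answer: 203747/31 ≈ 6572.5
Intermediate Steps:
U(z) = z**2
T = -3889/62 (T = (38*(-1/31) - 25*1/2) - 49 = (-38/31 - 25/2) - 49 = -851/62 - 49 = -3889/62 ≈ -62.726)
T*(-104) + U(7) = -3889/62*(-104) + 7**2 = 202228/31 + 49 = 203747/31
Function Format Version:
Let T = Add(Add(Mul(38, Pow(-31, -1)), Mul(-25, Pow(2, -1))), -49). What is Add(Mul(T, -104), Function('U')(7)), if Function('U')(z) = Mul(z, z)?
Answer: Rational(203747, 31) ≈ 6572.5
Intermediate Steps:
Function('U')(z) = Pow(z, 2)
T = Rational(-3889, 62) (T = Add(Add(Mul(38, Rational(-1, 31)), Mul(-25, Rational(1, 2))), -49) = Add(Add(Rational(-38, 31), Rational(-25, 2)), -49) = Add(Rational(-851, 62), -49) = Rational(-3889, 62) ≈ -62.726)
Add(Mul(T, -104), Function('U')(7)) = Add(Mul(Rational(-3889, 62), -104), Pow(7, 2)) = Add(Rational(202228, 31), 49) = Rational(203747, 31)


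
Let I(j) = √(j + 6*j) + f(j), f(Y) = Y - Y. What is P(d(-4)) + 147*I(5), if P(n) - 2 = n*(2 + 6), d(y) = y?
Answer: -30 + 147*√35 ≈ 839.66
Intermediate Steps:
f(Y) = 0
P(n) = 2 + 8*n (P(n) = 2 + n*(2 + 6) = 2 + n*8 = 2 + 8*n)
I(j) = √7*√j (I(j) = √(j + 6*j) + 0 = √(7*j) + 0 = √7*√j + 0 = √7*√j)
P(d(-4)) + 147*I(5) = (2 + 8*(-4)) + 147*(√7*√5) = (2 - 32) + 147*√35 = -30 + 147*√35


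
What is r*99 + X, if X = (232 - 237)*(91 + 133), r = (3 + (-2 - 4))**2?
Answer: -229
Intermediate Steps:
r = 9 (r = (3 - 6)**2 = (-3)**2 = 9)
X = -1120 (X = -5*224 = -1120)
r*99 + X = 9*99 - 1120 = 891 - 1120 = -229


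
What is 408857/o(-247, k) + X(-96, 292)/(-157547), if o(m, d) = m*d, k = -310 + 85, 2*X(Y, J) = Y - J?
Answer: 4955767333/673513425 ≈ 7.3581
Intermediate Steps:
X(Y, J) = Y/2 - J/2 (X(Y, J) = (Y - J)/2 = Y/2 - J/2)
k = -225
o(m, d) = d*m
408857/o(-247, k) + X(-96, 292)/(-157547) = 408857/((-225*(-247))) + ((½)*(-96) - ½*292)/(-157547) = 408857/55575 + (-48 - 146)*(-1/157547) = 408857*(1/55575) - 194*(-1/157547) = 408857/55575 + 194/157547 = 4955767333/673513425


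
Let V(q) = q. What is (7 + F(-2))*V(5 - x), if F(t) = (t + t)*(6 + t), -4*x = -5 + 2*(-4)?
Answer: -63/4 ≈ -15.750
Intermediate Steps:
x = 13/4 (x = -(-5 + 2*(-4))/4 = -(-5 - 8)/4 = -1/4*(-13) = 13/4 ≈ 3.2500)
F(t) = 2*t*(6 + t) (F(t) = (2*t)*(6 + t) = 2*t*(6 + t))
(7 + F(-2))*V(5 - x) = (7 + 2*(-2)*(6 - 2))*(5 - 1*13/4) = (7 + 2*(-2)*4)*(5 - 13/4) = (7 - 16)*(7/4) = -9*7/4 = -63/4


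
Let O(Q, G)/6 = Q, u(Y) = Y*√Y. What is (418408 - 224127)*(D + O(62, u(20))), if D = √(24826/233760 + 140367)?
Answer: 72272532 + 194281*√119846614359765/29220 ≈ 1.4506e+8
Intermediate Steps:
u(Y) = Y^(3/2)
D = √119846614359765/29220 (D = √(24826*(1/233760) + 140367) = √(12413/116880 + 140367) = √(16406107373/116880) = √119846614359765/29220 ≈ 374.66)
O(Q, G) = 6*Q
(418408 - 224127)*(D + O(62, u(20))) = (418408 - 224127)*(√119846614359765/29220 + 6*62) = 194281*(√119846614359765/29220 + 372) = 194281*(372 + √119846614359765/29220) = 72272532 + 194281*√119846614359765/29220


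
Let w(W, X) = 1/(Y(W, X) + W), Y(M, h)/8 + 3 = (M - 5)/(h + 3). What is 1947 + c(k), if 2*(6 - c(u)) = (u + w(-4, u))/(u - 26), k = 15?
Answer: 1375391/704 ≈ 1953.7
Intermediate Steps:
Y(M, h) = -24 + 8*(-5 + M)/(3 + h) (Y(M, h) = -24 + 8*((M - 5)/(h + 3)) = -24 + 8*((-5 + M)/(3 + h)) = -24 + 8*(-5 + M)/(3 + h))
w(W, X) = 1/(W + 8*(-14 + W - 3*X)/(3 + X)) (w(W, X) = 1/(8*(-14 + W - 3*X)/(3 + X) + W) = 1/(W + 8*(-14 + W - 3*X)/(3 + X)))
c(u) = 6 - (u + (3 + u)/(-156 - 28*u))/(2*(-26 + u)) (c(u) = 6 - (u + (3 + u)/(-112 - 24*u + 11*(-4) - 4*u))/(2*(u - 26)) = 6 - (u + (3 + u)/(-112 - 24*u - 44 - 4*u))/(2*(-26 + u)) = 6 - (u + (3 + u)/(-156 - 28*u))/(2*(-26 + u)))
1947 + c(k) = 1947 + (-48669 - 7019*15 + 308*15²)/(8*(-1014 - 143*15 + 7*15²)) = 1947 + (-48669 - 105285 + 308*225)/(8*(-1014 - 2145 + 7*225)) = 1947 + (-48669 - 105285 + 69300)/(8*(-1014 - 2145 + 1575)) = 1947 + (⅛)*(-84654)/(-1584) = 1947 + (⅛)*(-1/1584)*(-84654) = 1947 + 4703/704 = 1375391/704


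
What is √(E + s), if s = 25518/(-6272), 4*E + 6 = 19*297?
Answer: √4406649/56 ≈ 37.486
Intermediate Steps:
E = 5637/4 (E = -3/2 + (19*297)/4 = -3/2 + (¼)*5643 = -3/2 + 5643/4 = 5637/4 ≈ 1409.3)
s = -12759/3136 (s = 25518*(-1/6272) = -12759/3136 ≈ -4.0686)
√(E + s) = √(5637/4 - 12759/3136) = √(4406649/3136) = √4406649/56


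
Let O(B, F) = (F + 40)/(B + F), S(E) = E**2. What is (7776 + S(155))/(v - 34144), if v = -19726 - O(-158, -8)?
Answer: -377069/638742 ≈ -0.59033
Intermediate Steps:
O(B, F) = (40 + F)/(B + F)
v = -1637242/83 (v = -19726 - (40 - 8)/(-158 - 8) = -19726 - 32/(-166) = -19726 - (-1)*32/166 = -19726 - 1*(-16/83) = -19726 + 16/83 = -1637242/83 ≈ -19726.)
(7776 + S(155))/(v - 34144) = (7776 + 155**2)/(-1637242/83 - 34144) = (7776 + 24025)/(-4471194/83) = 31801*(-83/4471194) = -377069/638742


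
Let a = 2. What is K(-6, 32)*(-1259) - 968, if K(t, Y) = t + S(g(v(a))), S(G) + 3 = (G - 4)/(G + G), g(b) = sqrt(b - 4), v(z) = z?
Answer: 19467/2 - 1259*I*sqrt(2) ≈ 9733.5 - 1780.5*I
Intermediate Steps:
g(b) = sqrt(-4 + b)
S(G) = -3 + (-4 + G)/(2*G) (S(G) = -3 + (G - 4)/(G + G) = -3 + (-4 + G)/((2*G)) = -3 + (-4 + G)*(1/(2*G)) = -3 + (-4 + G)/(2*G))
K(t, Y) = -5/2 + t + I*sqrt(2) (K(t, Y) = t + (-5/2 - 2/sqrt(-4 + 2)) = t + (-5/2 - 2*(-I*sqrt(2)/2)) = t + (-5/2 - (-1)*I*sqrt(2)) = t + (-5/2 + I*sqrt(2)) = -5/2 + t + I*sqrt(2))
K(-6, 32)*(-1259) - 968 = (-5/2 - 6 + I*sqrt(2))*(-1259) - 968 = (-17/2 + I*sqrt(2))*(-1259) - 968 = (21403/2 - 1259*I*sqrt(2)) - 968 = 19467/2 - 1259*I*sqrt(2)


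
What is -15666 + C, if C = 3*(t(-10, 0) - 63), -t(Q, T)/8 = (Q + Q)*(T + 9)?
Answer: -11535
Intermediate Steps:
t(Q, T) = -16*Q*(9 + T) (t(Q, T) = -8*(Q + Q)*(T + 9) = -8*2*Q*(9 + T) = -16*Q*(9 + T))
C = 4131 (C = 3*(-16*(-10)*(9 + 0) - 63) = 3*(-16*(-10)*9 - 63) = 3*(1440 - 63) = 3*1377 = 4131)
-15666 + C = -15666 + 4131 = -11535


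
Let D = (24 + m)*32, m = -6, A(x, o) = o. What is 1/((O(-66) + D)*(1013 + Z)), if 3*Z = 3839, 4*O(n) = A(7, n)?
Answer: 1/1282747 ≈ 7.7958e-7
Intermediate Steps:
D = 576 (D = (24 - 6)*32 = 18*32 = 576)
O(n) = n/4
Z = 3839/3 (Z = (⅓)*3839 = 3839/3 ≈ 1279.7)
1/((O(-66) + D)*(1013 + Z)) = 1/(((¼)*(-66) + 576)*(1013 + 3839/3)) = 1/((-33/2 + 576)*(6878/3)) = 1/((1119/2)*(6878/3)) = 1/1282747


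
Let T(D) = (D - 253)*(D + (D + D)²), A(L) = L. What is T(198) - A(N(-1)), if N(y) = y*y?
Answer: -8635771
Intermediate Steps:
N(y) = y²
T(D) = (-253 + D)*(D + 4*D²) (T(D) = (-253 + D)*(D + (2*D)²) = (-253 + D)*(D + 4*D²))
T(198) - A(N(-1)) = 198*(-253 - 1011*198 + 4*198²) - 1*(-1)² = 198*(-253 - 200178 + 4*39204) - 1*1 = 198*(-253 - 200178 + 156816) - 1 = 198*(-43615) - 1 = -8635770 - 1 = -8635771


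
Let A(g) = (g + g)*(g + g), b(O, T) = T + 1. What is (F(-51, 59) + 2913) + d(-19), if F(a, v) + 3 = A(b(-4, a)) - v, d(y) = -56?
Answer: 12795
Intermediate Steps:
b(O, T) = 1 + T
A(g) = 4*g**2 (A(g) = (2*g)*(2*g) = 4*g**2)
F(a, v) = -3 - v + 4*(1 + a)**2 (F(a, v) = -3 + (4*(1 + a)**2 - v) = -3 + (-v + 4*(1 + a)**2) = -3 - v + 4*(1 + a)**2)
(F(-51, 59) + 2913) + d(-19) = ((-3 - 1*59 + 4*(1 - 51)**2) + 2913) - 56 = ((-3 - 59 + 4*(-50)**2) + 2913) - 56 = ((-3 - 59 + 4*2500) + 2913) - 56 = ((-3 - 59 + 10000) + 2913) - 56 = (9938 + 2913) - 56 = 12851 - 56 = 12795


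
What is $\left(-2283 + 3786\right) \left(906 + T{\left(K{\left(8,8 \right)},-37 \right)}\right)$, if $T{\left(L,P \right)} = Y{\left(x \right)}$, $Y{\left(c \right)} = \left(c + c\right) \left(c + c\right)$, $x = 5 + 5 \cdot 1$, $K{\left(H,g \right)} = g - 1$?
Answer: $1962918$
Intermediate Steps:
$K{\left(H,g \right)} = -1 + g$ ($K{\left(H,g \right)} = g - 1 = -1 + g$)
$x = 10$ ($x = 5 + 5 = 10$)
$Y{\left(c \right)} = 4 c^{2}$ ($Y{\left(c \right)} = 2 c 2 c = 4 c^{2}$)
$T{\left(L,P \right)} = 400$ ($T{\left(L,P \right)} = 4 \cdot 10^{2} = 4 \cdot 100 = 400$)
$\left(-2283 + 3786\right) \left(906 + T{\left(K{\left(8,8 \right)},-37 \right)}\right) = \left(-2283 + 3786\right) \left(906 + 400\right) = 1503 \cdot 1306 = 1962918$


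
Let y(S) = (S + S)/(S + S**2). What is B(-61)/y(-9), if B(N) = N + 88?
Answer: -108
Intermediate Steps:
B(N) = 88 + N
y(S) = 2*S/(S + S**2) (y(S) = (2*S)/(S + S**2) = 2*S/(S + S**2))
B(-61)/y(-9) = (88 - 61)/((2/(1 - 9))) = 27/((2/(-8))) = 27/((2*(-1/8))) = 27/(-1/4) = 27*(-4) = -108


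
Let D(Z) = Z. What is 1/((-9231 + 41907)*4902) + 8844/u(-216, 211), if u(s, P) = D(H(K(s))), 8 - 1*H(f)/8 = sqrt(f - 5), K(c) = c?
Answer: 24852842789/800888760 + 737*I*sqrt(221)/190 ≈ 31.032 + 57.665*I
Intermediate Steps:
H(f) = 64 - 8*sqrt(-5 + f) (H(f) = 64 - 8*sqrt(f - 5) = 64 - 8*sqrt(-5 + f))
u(s, P) = 64 - 8*sqrt(-5 + s)
1/((-9231 + 41907)*4902) + 8844/u(-216, 211) = 1/((-9231 + 41907)*4902) + 8844/(64 - 8*sqrt(-5 - 216)) = (1/4902)/32676 + 8844/(64 - 8*I*sqrt(221)) = (1/32676)*(1/4902) + 8844/(64 - 8*I*sqrt(221)) = 1/160177752 + 8844/(64 - 8*I*sqrt(221))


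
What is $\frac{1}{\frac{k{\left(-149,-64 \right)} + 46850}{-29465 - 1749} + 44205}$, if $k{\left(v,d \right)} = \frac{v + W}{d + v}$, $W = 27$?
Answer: $\frac{3324291}{146945294069} \approx 2.2623 \cdot 10^{-5}$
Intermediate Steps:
$k{\left(v,d \right)} = \frac{27 + v}{d + v}$ ($k{\left(v,d \right)} = \frac{v + 27}{d + v} = \frac{27 + v}{d + v}$)
$\frac{1}{\frac{k{\left(-149,-64 \right)} + 46850}{-29465 - 1749} + 44205} = \frac{1}{\frac{\frac{27 - 149}{-64 - 149} + 46850}{-29465 - 1749} + 44205} = \frac{1}{\frac{\frac{1}{-213} \left(-122\right) + 46850}{-31214} + 44205} = \frac{1}{\left(\left(- \frac{1}{213}\right) \left(-122\right) + 46850\right) \left(- \frac{1}{31214}\right) + 44205} = \frac{1}{\left(\frac{122}{213} + 46850\right) \left(- \frac{1}{31214}\right) + 44205} = \frac{1}{\frac{9979172}{213} \left(- \frac{1}{31214}\right) + 44205} = \frac{1}{- \frac{4989586}{3324291} + 44205} = \frac{1}{\frac{146945294069}{3324291}} = \frac{3324291}{146945294069}$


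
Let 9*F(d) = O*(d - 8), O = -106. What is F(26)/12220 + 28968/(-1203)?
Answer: -29520333/1225055 ≈ -24.097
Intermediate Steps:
F(d) = 848/9 - 106*d/9 (F(d) = (-106*(d - 8))/9 = (-106*(-8 + d))/9 = (848 - 106*d)/9 = 848/9 - 106*d/9)
F(26)/12220 + 28968/(-1203) = (848/9 - 106/9*26)/12220 + 28968/(-1203) = (848/9 - 2756/9)*(1/12220) + 28968*(-1/1203) = -212*1/12220 - 9656/401 = -53/3055 - 9656/401 = -29520333/1225055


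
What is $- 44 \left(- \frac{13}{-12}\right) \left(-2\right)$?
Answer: $\frac{286}{3} \approx 95.333$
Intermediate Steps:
$- 44 \left(- \frac{13}{-12}\right) \left(-2\right) = - 44 \left(\left(-13\right) \left(- \frac{1}{12}\right)\right) \left(-2\right) = \left(-44\right) \frac{13}{12} \left(-2\right) = \left(- \frac{143}{3}\right) \left(-2\right) = \frac{286}{3}$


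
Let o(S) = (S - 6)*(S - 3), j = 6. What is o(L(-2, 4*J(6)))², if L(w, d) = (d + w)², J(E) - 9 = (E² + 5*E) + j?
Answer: 115550432752037483524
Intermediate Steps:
J(E) = 15 + E² + 5*E (J(E) = 9 + ((E² + 5*E) + 6) = 9 + (6 + E² + 5*E) = 15 + E² + 5*E)
o(S) = (-6 + S)*(-3 + S)
o(L(-2, 4*J(6)))² = (18 + ((4*(15 + 6² + 5*6) - 2)²)² - 9*(4*(15 + 6² + 5*6) - 2)²)² = (18 + ((4*(15 + 36 + 30) - 2)²)² - 9*(4*(15 + 36 + 30) - 2)²)² = (18 + ((4*81 - 2)²)² - 9*(4*81 - 2)²)² = (18 + ((324 - 2)²)² - 9*(324 - 2)²)² = (18 + (322²)² - 9*322²)² = (18 + 103684² - 9*103684)² = (18 + 10750371856 - 933156)² = 10749438718² = 115550432752037483524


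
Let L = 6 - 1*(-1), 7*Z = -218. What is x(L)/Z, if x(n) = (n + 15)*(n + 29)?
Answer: -2772/109 ≈ -25.431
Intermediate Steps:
Z = -218/7 (Z = (⅐)*(-218) = -218/7 ≈ -31.143)
L = 7 (L = 6 + 1 = 7)
x(n) = (15 + n)*(29 + n)
x(L)/Z = (435 + 7² + 44*7)/(-218/7) = (435 + 49 + 308)*(-7/218) = 792*(-7/218) = -2772/109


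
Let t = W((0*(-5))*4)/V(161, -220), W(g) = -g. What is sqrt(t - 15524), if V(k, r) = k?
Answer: 2*I*sqrt(3881) ≈ 124.6*I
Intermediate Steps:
t = 0 (t = -0*(-5)*4/161 = -0*4*(1/161) = -1*0*(1/161) = 0*(1/161) = 0)
sqrt(t - 15524) = sqrt(0 - 15524) = sqrt(-15524) = 2*I*sqrt(3881)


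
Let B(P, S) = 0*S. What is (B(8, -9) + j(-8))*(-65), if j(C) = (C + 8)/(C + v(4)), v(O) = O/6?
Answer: 0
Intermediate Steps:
B(P, S) = 0
v(O) = O/6 (v(O) = O*(⅙) = O/6)
j(C) = (8 + C)/(⅔ + C) (j(C) = (C + 8)/(C + (⅙)*4) = (8 + C)/(C + ⅔) = (8 + C)/(⅔ + C))
(B(8, -9) + j(-8))*(-65) = (0 + 3*(8 - 8)/(2 + 3*(-8)))*(-65) = (0 + 3*0/(2 - 24))*(-65) = (0 + 3*0/(-22))*(-65) = (0 + 3*(-1/22)*0)*(-65) = (0 + 0)*(-65) = 0*(-65) = 0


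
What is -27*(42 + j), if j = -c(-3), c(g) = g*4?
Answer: -1458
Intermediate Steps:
c(g) = 4*g
j = 12 (j = -4*(-3) = -1*(-12) = 12)
-27*(42 + j) = -27*(42 + 12) = -27*54 = -1458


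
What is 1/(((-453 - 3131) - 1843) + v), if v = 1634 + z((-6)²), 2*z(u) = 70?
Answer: -1/3758 ≈ -0.00026610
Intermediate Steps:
z(u) = 35 (z(u) = (½)*70 = 35)
v = 1669 (v = 1634 + 35 = 1669)
1/(((-453 - 3131) - 1843) + v) = 1/(((-453 - 3131) - 1843) + 1669) = 1/((-3584 - 1843) + 1669) = 1/(-5427 + 1669) = 1/(-3758) = -1/3758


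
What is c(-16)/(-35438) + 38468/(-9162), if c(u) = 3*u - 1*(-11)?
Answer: -681444995/162341478 ≈ -4.1976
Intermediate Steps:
c(u) = 11 + 3*u (c(u) = 3*u + 11 = 11 + 3*u)
c(-16)/(-35438) + 38468/(-9162) = (11 + 3*(-16))/(-35438) + 38468/(-9162) = (11 - 48)*(-1/35438) + 38468*(-1/9162) = -37*(-1/35438) - 19234/4581 = 37/35438 - 19234/4581 = -681444995/162341478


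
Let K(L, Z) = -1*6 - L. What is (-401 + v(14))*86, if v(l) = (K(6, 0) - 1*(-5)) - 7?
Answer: -35690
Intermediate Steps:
K(L, Z) = -6 - L
v(l) = -14 (v(l) = ((-6 - 1*6) - 1*(-5)) - 7 = ((-6 - 6) + 5) - 7 = (-12 + 5) - 7 = -7 - 7 = -14)
(-401 + v(14))*86 = (-401 - 14)*86 = -415*86 = -35690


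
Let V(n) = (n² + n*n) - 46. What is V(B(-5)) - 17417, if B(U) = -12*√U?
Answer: -18903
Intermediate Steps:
V(n) = -46 + 2*n² (V(n) = (n² + n²) - 46 = 2*n² - 46 = -46 + 2*n²)
V(B(-5)) - 17417 = (-46 + 2*(-12*I*√5)²) - 17417 = (-46 + 2*(-720)) - 17417 = (-46 - 1440) - 17417 = -1486 - 17417 = -18903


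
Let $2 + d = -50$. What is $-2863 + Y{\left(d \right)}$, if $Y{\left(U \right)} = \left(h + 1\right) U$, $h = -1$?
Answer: $-2863$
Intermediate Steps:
$d = -52$ ($d = -2 - 50 = -52$)
$Y{\left(U \right)} = 0$ ($Y{\left(U \right)} = \left(-1 + 1\right) U = 0 U = 0$)
$-2863 + Y{\left(d \right)} = -2863 + 0 = -2863$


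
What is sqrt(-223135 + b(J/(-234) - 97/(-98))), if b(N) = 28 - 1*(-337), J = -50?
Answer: I*sqrt(222770) ≈ 471.99*I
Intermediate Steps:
b(N) = 365 (b(N) = 28 + 337 = 365)
sqrt(-223135 + b(J/(-234) - 97/(-98))) = sqrt(-223135 + 365) = sqrt(-222770) = I*sqrt(222770)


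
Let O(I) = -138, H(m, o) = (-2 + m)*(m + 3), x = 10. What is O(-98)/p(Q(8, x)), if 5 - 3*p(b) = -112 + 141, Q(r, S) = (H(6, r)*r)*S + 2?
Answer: 69/4 ≈ 17.250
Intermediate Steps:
H(m, o) = (-2 + m)*(3 + m)
Q(r, S) = 2 + 36*S*r (Q(r, S) = ((-6 + 6 + 6²)*r)*S + 2 = ((-6 + 6 + 36)*r)*S + 2 = (36*r)*S + 2 = 36*S*r + 2 = 2 + 36*S*r)
p(b) = -8 (p(b) = 5/3 - (-112 + 141)/3 = 5/3 - ⅓*29 = 5/3 - 29/3 = -8)
O(-98)/p(Q(8, x)) = -138/(-8) = -138*(-⅛) = 69/4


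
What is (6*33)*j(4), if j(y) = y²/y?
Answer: 792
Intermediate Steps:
j(y) = y
(6*33)*j(4) = (6*33)*4 = 198*4 = 792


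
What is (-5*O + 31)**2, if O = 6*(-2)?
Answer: 8281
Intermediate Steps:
O = -12
(-5*O + 31)**2 = (-5*(-12) + 31)**2 = (60 + 31)**2 = 91**2 = 8281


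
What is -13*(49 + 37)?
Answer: -1118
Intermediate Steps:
-13*(49 + 37) = -13*86 = -1118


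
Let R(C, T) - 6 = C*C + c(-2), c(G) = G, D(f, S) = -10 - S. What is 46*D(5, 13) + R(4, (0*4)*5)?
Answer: -1038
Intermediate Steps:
R(C, T) = 4 + C² (R(C, T) = 6 + (C*C - 2) = 6 + (C² - 2) = 6 + (-2 + C²) = 4 + C²)
46*D(5, 13) + R(4, (0*4)*5) = 46*(-10 - 1*13) + (4 + 4²) = 46*(-10 - 13) + (4 + 16) = 46*(-23) + 20 = -1058 + 20 = -1038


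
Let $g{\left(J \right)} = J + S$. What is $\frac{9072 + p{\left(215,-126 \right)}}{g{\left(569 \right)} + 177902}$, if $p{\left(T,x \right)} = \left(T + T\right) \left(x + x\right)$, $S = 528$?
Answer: $- \frac{99288}{178999} \approx -0.55468$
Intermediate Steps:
$g{\left(J \right)} = 528 + J$ ($g{\left(J \right)} = J + 528 = 528 + J$)
$p{\left(T,x \right)} = 4 T x$ ($p{\left(T,x \right)} = 2 T 2 x = 4 T x$)
$\frac{9072 + p{\left(215,-126 \right)}}{g{\left(569 \right)} + 177902} = \frac{9072 + 4 \cdot 215 \left(-126\right)}{\left(528 + 569\right) + 177902} = \frac{9072 - 108360}{1097 + 177902} = - \frac{99288}{178999}$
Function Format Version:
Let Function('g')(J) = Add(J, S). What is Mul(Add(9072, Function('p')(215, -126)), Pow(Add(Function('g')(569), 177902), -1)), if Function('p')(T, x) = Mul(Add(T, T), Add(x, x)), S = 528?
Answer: Rational(-99288, 178999) ≈ -0.55468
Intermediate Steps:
Function('g')(J) = Add(528, J) (Function('g')(J) = Add(J, 528) = Add(528, J))
Function('p')(T, x) = Mul(4, T, x) (Function('p')(T, x) = Mul(Mul(2, T), Mul(2, x)) = Mul(4, T, x))
Mul(Add(9072, Function('p')(215, -126)), Pow(Add(Function('g')(569), 177902), -1)) = Mul(Add(9072, Mul(4, 215, -126)), Pow(Add(Add(528, 569), 177902), -1)) = Mul(Add(9072, -108360), Pow(Add(1097, 177902), -1)) = Mul(-99288, Pow(178999, -1)) = Mul(-99288, Rational(1, 178999)) = Rational(-99288, 178999)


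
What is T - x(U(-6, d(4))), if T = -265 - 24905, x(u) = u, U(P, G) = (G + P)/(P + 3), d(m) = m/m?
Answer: -75515/3 ≈ -25172.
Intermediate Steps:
d(m) = 1
U(P, G) = (G + P)/(3 + P)
T = -25170
T - x(U(-6, d(4))) = -25170 - (1 - 6)/(3 - 6) = -25170 - (-5)/(-3) = -25170 - (-1)*(-5)/3 = -25170 - 1*5/3 = -25170 - 5/3 = -75515/3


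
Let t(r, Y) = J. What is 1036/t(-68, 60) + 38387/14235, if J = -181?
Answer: -7799413/2576535 ≈ -3.0271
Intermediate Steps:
t(r, Y) = -181
1036/t(-68, 60) + 38387/14235 = 1036/(-181) + 38387/14235 = 1036*(-1/181) + 38387*(1/14235) = -1036/181 + 38387/14235 = -7799413/2576535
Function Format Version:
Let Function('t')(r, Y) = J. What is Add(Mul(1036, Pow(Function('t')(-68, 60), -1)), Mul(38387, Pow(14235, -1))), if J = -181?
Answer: Rational(-7799413, 2576535) ≈ -3.0271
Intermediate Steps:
Function('t')(r, Y) = -181
Add(Mul(1036, Pow(Function('t')(-68, 60), -1)), Mul(38387, Pow(14235, -1))) = Add(Mul(1036, Pow(-181, -1)), Mul(38387, Pow(14235, -1))) = Add(Mul(1036, Rational(-1, 181)), Mul(38387, Rational(1, 14235))) = Add(Rational(-1036, 181), Rational(38387, 14235)) = Rational(-7799413, 2576535)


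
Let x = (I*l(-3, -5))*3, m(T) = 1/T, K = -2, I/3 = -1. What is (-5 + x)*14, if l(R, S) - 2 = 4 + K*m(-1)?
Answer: -1078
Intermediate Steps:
I = -3 (I = 3*(-1) = -3)
m(T) = 1/T
l(R, S) = 8 (l(R, S) = 2 + (4 - 2/(-1)) = 2 + (4 - 2*(-1)) = 2 + (4 + 2) = 2 + 6 = 8)
x = -72 (x = -3*8*3 = -24*3 = -72)
(-5 + x)*14 = (-5 - 72)*14 = -77*14 = -1078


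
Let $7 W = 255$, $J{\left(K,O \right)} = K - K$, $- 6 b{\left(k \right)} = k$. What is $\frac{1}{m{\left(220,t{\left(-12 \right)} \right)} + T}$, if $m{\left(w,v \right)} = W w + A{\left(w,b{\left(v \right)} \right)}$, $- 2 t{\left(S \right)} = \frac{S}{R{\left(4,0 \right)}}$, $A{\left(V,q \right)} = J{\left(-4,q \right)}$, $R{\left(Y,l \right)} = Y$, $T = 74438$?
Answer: $\frac{7}{577166} \approx 1.2128 \cdot 10^{-5}$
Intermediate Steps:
$b{\left(k \right)} = - \frac{k}{6}$
$J{\left(K,O \right)} = 0$
$A{\left(V,q \right)} = 0$
$W = \frac{255}{7}$ ($W = \frac{1}{7} \cdot 255 = \frac{255}{7} \approx 36.429$)
$t{\left(S \right)} = - \frac{S}{8}$ ($t{\left(S \right)} = - \frac{S \frac{1}{4}}{2} = - \frac{\frac{1}{4} S}{2} = - \frac{S}{8}$)
$m{\left(w,v \right)} = \frac{255 w}{7}$ ($m{\left(w,v \right)} = \frac{255 w}{7} + 0 = \frac{255 w}{7}$)
$\frac{1}{m{\left(220,t{\left(-12 \right)} \right)} + T} = \frac{1}{\frac{255}{7} \cdot 220 + 74438} = \frac{1}{\frac{56100}{7} + 74438} = \frac{1}{\frac{577166}{7}} = \frac{7}{577166}$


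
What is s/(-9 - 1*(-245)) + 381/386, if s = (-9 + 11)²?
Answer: 22865/22774 ≈ 1.0040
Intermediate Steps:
s = 4 (s = 2² = 4)
s/(-9 - 1*(-245)) + 381/386 = 4/(-9 - 1*(-245)) + 381/386 = 4/(-9 + 245) + 381*(1/386) = 4/236 + 381/386 = 4*(1/236) + 381/386 = 1/59 + 381/386 = 22865/22774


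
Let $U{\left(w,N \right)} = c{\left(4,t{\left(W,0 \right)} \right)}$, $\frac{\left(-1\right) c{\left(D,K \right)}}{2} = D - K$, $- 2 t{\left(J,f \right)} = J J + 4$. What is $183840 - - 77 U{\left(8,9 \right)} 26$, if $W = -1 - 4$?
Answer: $109766$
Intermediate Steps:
$W = -5$ ($W = -1 - 4 = -5$)
$t{\left(J,f \right)} = -2 - \frac{J^{2}}{2}$ ($t{\left(J,f \right)} = - \frac{J J + 4}{2} = - \frac{J^{2} + 4}{2} = - \frac{4 + J^{2}}{2} = -2 - \frac{J^{2}}{2}$)
$c{\left(D,K \right)} = - 2 D + 2 K$ ($c{\left(D,K \right)} = - 2 \left(D - K\right) = - 2 D + 2 K$)
$U{\left(w,N \right)} = -37$ ($U{\left(w,N \right)} = \left(-2\right) 4 + 2 \left(-2 - \frac{\left(-5\right)^{2}}{2}\right) = -8 + 2 \left(-2 - \frac{25}{2}\right) = -8 + 2 \left(- \frac{29}{2}\right) = -8 - 29 = -37$)
$183840 - - 77 U{\left(8,9 \right)} 26 = 183840 - \left(-77\right) \left(-37\right) 26 = 183840 - 2849 \cdot 26 = 183840 - 74074 = 109766$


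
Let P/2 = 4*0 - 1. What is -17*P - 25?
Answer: 9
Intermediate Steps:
P = -2 (P = 2*(4*0 - 1) = 2*(0 - 1) = 2*(-1) = -2)
-17*P - 25 = -17*(-2) - 25 = 34 - 25 = 9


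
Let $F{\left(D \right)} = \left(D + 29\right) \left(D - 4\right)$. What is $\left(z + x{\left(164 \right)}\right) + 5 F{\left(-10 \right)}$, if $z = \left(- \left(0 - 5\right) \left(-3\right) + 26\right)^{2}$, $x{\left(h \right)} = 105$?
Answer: $-1104$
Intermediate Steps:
$F{\left(D \right)} = \left(-4 + D\right) \left(29 + D\right)$ ($F{\left(D \right)} = \left(29 + D\right) \left(-4 + D\right) = \left(-4 + D\right) \left(29 + D\right)$)
$z = 121$ ($z = \left(- \left(-5\right) \left(-3\right) + 26\right)^{2} = \left(\left(-1\right) 15 + 26\right)^{2} = \left(-15 + 26\right)^{2} = 11^{2} = 121$)
$\left(z + x{\left(164 \right)}\right) + 5 F{\left(-10 \right)} = \left(121 + 105\right) + 5 \left(-116 + \left(-10\right)^{2} + 25 \left(-10\right)\right) = 226 + 5 \left(-116 + 100 - 250\right) = 226 + 5 \left(-266\right) = 226 - 1330 = -1104$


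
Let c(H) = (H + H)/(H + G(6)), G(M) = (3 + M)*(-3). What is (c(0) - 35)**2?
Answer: 1225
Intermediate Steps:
G(M) = -9 - 3*M
c(H) = 2*H/(-27 + H) (c(H) = (H + H)/(H + (-9 - 3*6)) = (2*H)/(H + (-9 - 18)) = (2*H)/(H - 27) = (2*H)/(-27 + H) = 2*H/(-27 + H))
(c(0) - 35)**2 = (2*0/(-27 + 0) - 35)**2 = (2*0/(-27) - 35)**2 = (2*0*(-1/27) - 35)**2 = (0 - 35)**2 = (-35)**2 = 1225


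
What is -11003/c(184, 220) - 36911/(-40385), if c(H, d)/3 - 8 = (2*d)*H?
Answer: 8521473389/9809678040 ≈ 0.86868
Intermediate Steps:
c(H, d) = 24 + 6*H*d (c(H, d) = 24 + 3*((2*d)*H) = 24 + 3*(2*H*d) = 24 + 6*H*d)
-11003/c(184, 220) - 36911/(-40385) = -11003/(24 + 6*184*220) - 36911/(-40385) = -11003/(24 + 242880) - 36911*(-1/40385) = -11003/242904 + 36911/40385 = 8521473389/9809678040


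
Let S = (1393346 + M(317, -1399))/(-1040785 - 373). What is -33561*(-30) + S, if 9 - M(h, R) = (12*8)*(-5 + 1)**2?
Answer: 1048267717321/1041158 ≈ 1.0068e+6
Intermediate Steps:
M(h, R) = -1527 (M(h, R) = 9 - 12*8*(-5 + 1)**2 = 9 - 96*(-4)**2 = 9 - 96*16 = 9 - 1*1536 = 9 - 1536 = -1527)
S = -1391819/1041158 (S = (1393346 - 1527)/(-1040785 - 373) = 1391819/(-1041158) = 1391819*(-1/1041158) = -1391819/1041158 ≈ -1.3368)
-33561*(-30) + S = -33561*(-30) - 1391819/1041158 = 1006830 - 1391819/1041158 = 1048267717321/1041158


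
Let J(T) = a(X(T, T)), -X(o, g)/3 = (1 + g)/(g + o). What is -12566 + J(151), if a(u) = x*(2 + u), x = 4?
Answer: -1897170/151 ≈ -12564.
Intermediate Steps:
X(o, g) = -3*(1 + g)/(g + o)
a(u) = 8 + 4*u (a(u) = 4*(2 + u) = 8 + 4*u)
J(T) = 8 + 6*(-1 - T)/T (J(T) = 8 + 4*(3*(-1 - T)/(T + T)) = 8 + 4*(3*(-1 - T)/((2*T))) = 8 + 4*(3*(1/(2*T))*(-1 - T)) = 8 + 4*(3*(-1 - T)/(2*T)) = 8 + 6*(-1 - T)/T)
-12566 + J(151) = -12566 + (2 - 6/151) = -12566 + 296/151 = -1897170/151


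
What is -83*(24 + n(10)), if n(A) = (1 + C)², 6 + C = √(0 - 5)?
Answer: -3652 + 830*I*√5 ≈ -3652.0 + 1855.9*I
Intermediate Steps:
C = -6 + I*√5 (C = -6 + √(0 - 5) = -6 + √(-5) = -6 + I*√5 ≈ -6.0 + 2.2361*I)
n(A) = (-5 + I*√5)² (n(A) = (1 + (-6 + I*√5))² = (-5 + I*√5)²)
-83*(24 + n(10)) = -83*(24 + (5 - I*√5)²) = -1992 - 83*(5 - I*√5)²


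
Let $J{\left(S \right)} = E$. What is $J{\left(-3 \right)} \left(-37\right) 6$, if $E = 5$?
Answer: $-1110$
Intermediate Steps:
$J{\left(S \right)} = 5$
$J{\left(-3 \right)} \left(-37\right) 6 = 5 \left(-37\right) 6 = \left(-185\right) 6 = -1110$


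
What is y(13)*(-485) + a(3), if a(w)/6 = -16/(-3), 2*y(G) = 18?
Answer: -4333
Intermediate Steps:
y(G) = 9 (y(G) = (½)*18 = 9)
a(w) = 32 (a(w) = 6*(-16/(-3)) = 6*(-16*(-⅓)) = 6*(16/3) = 32)
y(13)*(-485) + a(3) = 9*(-485) + 32 = -4365 + 32 = -4333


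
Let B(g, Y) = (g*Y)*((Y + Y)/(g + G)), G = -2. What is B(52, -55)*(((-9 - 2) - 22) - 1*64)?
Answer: -610324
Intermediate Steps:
B(g, Y) = 2*g*Y**2/(-2 + g) (B(g, Y) = (g*Y)*((Y + Y)/(g - 2)) = (Y*g)*((2*Y)/(-2 + g)) = (Y*g)*(2*Y/(-2 + g)) = 2*g*Y**2/(-2 + g))
B(52, -55)*(((-9 - 2) - 22) - 1*64) = (2*52*(-55)**2/(-2 + 52))*(((-9 - 2) - 22) - 1*64) = (2*52*3025/50)*((-11 - 22) - 64) = (2*52*3025*(1/50))*(-33 - 64) = 6292*(-97) = -610324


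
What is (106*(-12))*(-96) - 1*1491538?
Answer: -1369426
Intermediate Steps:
(106*(-12))*(-96) - 1*1491538 = -1272*(-96) - 1491538 = 122112 - 1491538 = -1369426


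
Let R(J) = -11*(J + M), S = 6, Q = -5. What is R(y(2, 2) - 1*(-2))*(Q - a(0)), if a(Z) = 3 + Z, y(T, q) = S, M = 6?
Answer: 1232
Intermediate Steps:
y(T, q) = 6
R(J) = -66 - 11*J (R(J) = -11*(J + 6) = -11*(6 + J) = -66 - 11*J)
R(y(2, 2) - 1*(-2))*(Q - a(0)) = (-66 - 11*(6 - 1*(-2)))*(-5 - (3 + 0)) = (-66 - 11*(6 + 2))*(-5 - 1*3) = (-66 - 11*8)*(-5 - 3) = (-66 - 88)*(-8) = -154*(-8) = 1232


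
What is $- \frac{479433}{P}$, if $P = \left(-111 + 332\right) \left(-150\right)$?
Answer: $\frac{159811}{11050} \approx 14.463$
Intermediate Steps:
$P = -33150$ ($P = 221 \left(-150\right) = -33150$)
$- \frac{479433}{P} = - \frac{479433}{-33150} = \left(-479433\right) \left(- \frac{1}{33150}\right) = \frac{159811}{11050}$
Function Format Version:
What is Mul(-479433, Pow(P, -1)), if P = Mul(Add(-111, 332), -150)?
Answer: Rational(159811, 11050) ≈ 14.463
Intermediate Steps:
P = -33150 (P = Mul(221, -150) = -33150)
Mul(-479433, Pow(P, -1)) = Mul(-479433, Pow(-33150, -1)) = Mul(-479433, Rational(-1, 33150)) = Rational(159811, 11050)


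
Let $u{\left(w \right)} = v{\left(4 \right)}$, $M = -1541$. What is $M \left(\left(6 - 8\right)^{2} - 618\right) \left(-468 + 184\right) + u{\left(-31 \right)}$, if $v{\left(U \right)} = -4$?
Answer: $-268713420$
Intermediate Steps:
$u{\left(w \right)} = -4$
$M \left(\left(6 - 8\right)^{2} - 618\right) \left(-468 + 184\right) + u{\left(-31 \right)} = - 1541 \left(\left(6 - 8\right)^{2} - 618\right) \left(-468 + 184\right) - 4 = - 1541 \left(\left(-2\right)^{2} - 618\right) \left(-284\right) - 4 = - 1541 \left(4 - 618\right) \left(-284\right) - 4 = - 1541 \left(\left(-614\right) \left(-284\right)\right) - 4 = \left(-1541\right) 174376 - 4 = -268713416 - 4 = -268713420$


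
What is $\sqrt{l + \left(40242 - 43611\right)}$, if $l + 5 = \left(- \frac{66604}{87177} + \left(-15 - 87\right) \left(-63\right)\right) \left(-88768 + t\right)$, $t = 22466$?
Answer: $\frac{i \sqrt{3237598509759628338}}{87177} \approx 20640.0 i$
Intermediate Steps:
$l = - \frac{37137925208881}{87177}$ ($l = -5 + \left(- \frac{66604}{87177} + \left(-15 - 87\right) \left(-63\right)\right) \left(-88768 + 22466\right) = -5 + \left(\left(-66604\right) \frac{1}{87177} - -6426\right) \left(-66302\right) = -5 + \left(- \frac{66604}{87177} + 6426\right) \left(-66302\right) = -5 + \frac{560132798}{87177} \left(-66302\right) = -5 - \frac{37137924772996}{87177} = - \frac{37137925208881}{87177} \approx -4.2601 \cdot 10^{8}$)
$\sqrt{l + \left(40242 - 43611\right)} = \sqrt{- \frac{37137925208881}{87177} + \left(40242 - 43611\right)} = \sqrt{- \frac{37137925208881}{87177} - 3369} = \sqrt{- \frac{37138218908194}{87177}} = \frac{i \sqrt{3237598509759628338}}{87177}$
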